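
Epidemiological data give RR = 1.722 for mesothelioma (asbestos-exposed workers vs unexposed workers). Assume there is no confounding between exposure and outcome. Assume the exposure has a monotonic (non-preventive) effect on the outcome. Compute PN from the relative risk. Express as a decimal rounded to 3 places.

Under exogeneity and monotonicity, PN = (RR − 1) / RR = 1 − 1/RR.
PN = (1.722 − 1) / 1.722 = 0.722 / 1.722 ≈ 0.4193

PN ≈ 0.419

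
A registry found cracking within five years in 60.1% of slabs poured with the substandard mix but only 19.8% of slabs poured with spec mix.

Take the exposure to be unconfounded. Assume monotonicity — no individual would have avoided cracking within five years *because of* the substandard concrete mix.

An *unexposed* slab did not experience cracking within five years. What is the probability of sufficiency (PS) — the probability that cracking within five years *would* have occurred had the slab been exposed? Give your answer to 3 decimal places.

PS ≈ 0.502

p₁ = 0.601, p₀ = 0.198.
Under exogeneity and monotonicity, PS = (p₁ − p₀) / (1 − p₀).
PS = (0.601 − 0.198) / (1 − 0.198) = 0.403 / 0.802 ≈ 0.5025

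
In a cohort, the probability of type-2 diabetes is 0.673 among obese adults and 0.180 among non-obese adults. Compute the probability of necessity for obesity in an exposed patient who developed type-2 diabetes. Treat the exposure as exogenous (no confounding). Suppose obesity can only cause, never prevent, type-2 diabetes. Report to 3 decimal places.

Let p₁ = 0.673, p₀ = 0.18.
Under exogeneity and monotonicity, PN = (p₁ − p₀) / p₁.
PN = (0.673 − 0.18) / 0.673 = 0.493 / 0.673 ≈ 0.7325

PN ≈ 0.733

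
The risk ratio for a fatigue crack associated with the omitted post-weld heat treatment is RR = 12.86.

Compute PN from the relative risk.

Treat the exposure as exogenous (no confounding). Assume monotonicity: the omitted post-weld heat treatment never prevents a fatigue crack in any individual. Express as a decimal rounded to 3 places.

Under exogeneity and monotonicity, PN = (RR − 1) / RR = 1 − 1/RR.
PN = (12.86 − 1) / 12.86 = 11.86 / 12.86 ≈ 0.9222

PN ≈ 0.922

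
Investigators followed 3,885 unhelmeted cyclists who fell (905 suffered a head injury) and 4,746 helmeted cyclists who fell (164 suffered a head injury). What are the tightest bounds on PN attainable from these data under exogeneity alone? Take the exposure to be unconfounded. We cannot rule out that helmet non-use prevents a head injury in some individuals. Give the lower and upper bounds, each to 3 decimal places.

0.852 ≤ PN ≤ 1.000

p₁ = P(outcome | exposed) = 905/3885 = 0.23295
p₀ = P(outcome | unexposed) = 164/4746 = 0.034555
Under exogeneity alone the bounds on PN are max{0,(p₁−p₀)/p₁} ≤ PN ≤ min{1,(1−p₀)/p₁}.
  lower = (p₁ − p₀)/p₁ = 0.19839 / 0.23295 ≈ 0.8517
  upper = min{1, (1 − p₀)/p₁} = 0.96544 / 0.23295 ≈ 4.1445 → capped at 1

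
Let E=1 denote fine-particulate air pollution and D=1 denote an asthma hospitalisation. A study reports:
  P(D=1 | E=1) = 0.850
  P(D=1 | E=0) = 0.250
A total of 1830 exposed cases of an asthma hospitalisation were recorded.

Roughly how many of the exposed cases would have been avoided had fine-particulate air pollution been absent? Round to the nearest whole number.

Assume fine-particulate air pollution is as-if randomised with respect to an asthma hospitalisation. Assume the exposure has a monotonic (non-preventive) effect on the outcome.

about 1292 cases

Let p₁ = 0.85, p₀ = 0.25.
PN = (p₁ − p₀)/p₁ = (0.85 − 0.25) / 0.85 ≈ 0.70588.
Attributable cases ≈ PN × (exposed cases) = 0.70588 × 1830 ≈ 1291.76.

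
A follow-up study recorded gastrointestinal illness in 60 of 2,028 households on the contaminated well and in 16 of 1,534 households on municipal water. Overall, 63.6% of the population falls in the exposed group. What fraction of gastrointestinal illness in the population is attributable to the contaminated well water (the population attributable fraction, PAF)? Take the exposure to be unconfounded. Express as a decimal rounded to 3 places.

p₁ = P(outcome | exposed) = 60/2028 = 0.029586
p₀ = P(outcome | unexposed) = 16/1534 = 0.01043
Overall risk P(Y=1) = π·p₁ + (1−π)·p₀ = 0.636×0.029586 + 0.364×0.01043 = 0.022613.
Under exogeneity, PAF = [P(Y=1) − p₀] / P(Y=1).
PAF = (0.022613 − 0.01043) / 0.022613 ≈ 0.5388

PAF ≈ 0.539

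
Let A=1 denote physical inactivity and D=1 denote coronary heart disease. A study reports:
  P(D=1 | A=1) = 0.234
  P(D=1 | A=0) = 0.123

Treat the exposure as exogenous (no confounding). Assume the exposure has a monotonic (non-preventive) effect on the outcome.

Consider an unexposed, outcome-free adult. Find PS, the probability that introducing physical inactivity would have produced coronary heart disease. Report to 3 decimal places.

Let p₁ = 0.234, p₀ = 0.123.
Under exogeneity and monotonicity, PS = (p₁ − p₀) / (1 − p₀).
PS = (0.234 − 0.123) / (1 − 0.123) = 0.111 / 0.877 ≈ 0.1266

PS ≈ 0.127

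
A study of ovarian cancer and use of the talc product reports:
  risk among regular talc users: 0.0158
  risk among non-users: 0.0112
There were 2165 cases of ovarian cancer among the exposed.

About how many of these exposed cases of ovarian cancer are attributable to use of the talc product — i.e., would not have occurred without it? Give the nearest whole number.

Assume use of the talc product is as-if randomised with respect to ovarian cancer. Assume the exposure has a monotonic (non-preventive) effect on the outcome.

Let p₁ = 0.0158, p₀ = 0.0112.
PN = (p₁ − p₀)/p₁ = (0.0158 − 0.0112) / 0.0158 ≈ 0.29114.
Attributable cases ≈ PN × (exposed cases) = 0.29114 × 2165 ≈ 630.32.

about 630 cases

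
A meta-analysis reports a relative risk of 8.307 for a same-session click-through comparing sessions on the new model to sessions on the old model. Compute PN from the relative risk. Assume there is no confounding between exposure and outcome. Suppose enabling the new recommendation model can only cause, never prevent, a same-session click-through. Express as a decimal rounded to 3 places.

Under exogeneity and monotonicity, PN = (RR − 1) / RR = 1 − 1/RR.
PN = (8.307 − 1) / 8.307 = 7.307 / 8.307 ≈ 0.8796

PN ≈ 0.880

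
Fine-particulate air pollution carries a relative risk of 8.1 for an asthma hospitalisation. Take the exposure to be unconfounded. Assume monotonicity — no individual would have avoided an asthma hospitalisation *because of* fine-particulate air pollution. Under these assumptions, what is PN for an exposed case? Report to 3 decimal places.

PN ≈ 0.877

Under exogeneity and monotonicity, PN = (RR − 1) / RR = 1 − 1/RR.
PN = (8.1 − 1) / 8.1 = 7.1 / 8.1 ≈ 0.8765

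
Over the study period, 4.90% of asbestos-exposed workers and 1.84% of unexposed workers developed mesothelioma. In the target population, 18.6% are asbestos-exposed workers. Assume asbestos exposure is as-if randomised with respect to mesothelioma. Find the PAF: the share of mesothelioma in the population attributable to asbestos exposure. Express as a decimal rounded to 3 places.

p₁ = 0.049, p₀ = 0.0184.
Overall risk P(Y=1) = π·p₁ + (1−π)·p₀ = 0.186×0.049 + 0.814×0.0184 = 0.024092.
Under exogeneity, PAF = [P(Y=1) − p₀] / P(Y=1).
PAF = (0.024092 − 0.0184) / 0.024092 ≈ 0.2362

PAF ≈ 0.236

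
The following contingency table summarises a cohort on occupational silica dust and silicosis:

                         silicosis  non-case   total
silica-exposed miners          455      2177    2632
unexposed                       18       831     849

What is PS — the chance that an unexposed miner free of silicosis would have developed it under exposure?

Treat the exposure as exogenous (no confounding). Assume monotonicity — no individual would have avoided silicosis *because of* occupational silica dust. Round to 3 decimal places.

PS ≈ 0.155

p₁ = P(outcome | exposed) = 455/2632 = 0.17287
p₀ = P(outcome | unexposed) = 18/849 = 0.021201
Under exogeneity and monotonicity, PS = (p₁ − p₀) / (1 − p₀).
PS = (0.17287 − 0.021201) / (1 − 0.021201) = 0.15167 / 0.9788 ≈ 0.1550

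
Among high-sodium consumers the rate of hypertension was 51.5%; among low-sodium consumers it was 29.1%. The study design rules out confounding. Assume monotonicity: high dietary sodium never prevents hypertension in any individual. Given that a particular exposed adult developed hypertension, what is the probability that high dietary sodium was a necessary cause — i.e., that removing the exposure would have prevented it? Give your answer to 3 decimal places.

p₁ = 0.515, p₀ = 0.291.
Under exogeneity and monotonicity, PN = (p₁ − p₀) / p₁.
PN = (0.515 − 0.291) / 0.515 = 0.224 / 0.515 ≈ 0.4350

PN ≈ 0.435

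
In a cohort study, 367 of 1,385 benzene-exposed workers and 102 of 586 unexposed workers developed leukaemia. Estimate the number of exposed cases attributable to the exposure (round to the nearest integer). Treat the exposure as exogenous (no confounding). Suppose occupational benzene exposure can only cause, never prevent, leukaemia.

about 126 cases

p₁ = P(outcome | exposed) = 367/1385 = 0.26498
p₀ = P(outcome | unexposed) = 102/586 = 0.17406
PN = (p₁ − p₀)/p₁ = (0.26498 − 0.17406) / 0.26498 ≈ 0.34312.
Attributable cases ≈ PN × (exposed cases) = 0.34312 × 367 ≈ 125.92.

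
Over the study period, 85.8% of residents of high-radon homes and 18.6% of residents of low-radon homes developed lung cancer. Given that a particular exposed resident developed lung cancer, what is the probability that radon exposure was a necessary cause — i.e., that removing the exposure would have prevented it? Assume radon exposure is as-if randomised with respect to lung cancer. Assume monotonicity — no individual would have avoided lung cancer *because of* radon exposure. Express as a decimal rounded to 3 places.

PN ≈ 0.783

p₁ = 0.858, p₀ = 0.186.
Under exogeneity and monotonicity, PN = (p₁ − p₀) / p₁.
PN = (0.858 − 0.186) / 0.858 = 0.672 / 0.858 ≈ 0.7832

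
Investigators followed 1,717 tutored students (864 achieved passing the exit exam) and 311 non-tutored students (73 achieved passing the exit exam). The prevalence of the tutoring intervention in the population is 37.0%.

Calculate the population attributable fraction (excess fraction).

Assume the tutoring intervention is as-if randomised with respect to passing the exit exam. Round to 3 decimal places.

PAF ≈ 0.297

p₁ = P(outcome | exposed) = 864/1717 = 0.5032
p₀ = P(outcome | unexposed) = 73/311 = 0.23473
Overall risk P(Y=1) = π·p₁ + (1−π)·p₀ = 0.37×0.5032 + 0.63×0.23473 = 0.33406.
Under exogeneity, PAF = [P(Y=1) − p₀] / P(Y=1).
PAF = (0.33406 − 0.23473) / 0.33406 ≈ 0.2974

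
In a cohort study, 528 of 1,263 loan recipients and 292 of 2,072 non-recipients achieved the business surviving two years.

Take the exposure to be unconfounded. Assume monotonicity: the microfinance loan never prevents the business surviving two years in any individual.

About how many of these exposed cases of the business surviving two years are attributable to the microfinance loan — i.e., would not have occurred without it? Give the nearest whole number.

p₁ = P(outcome | exposed) = 528/1263 = 0.41805
p₀ = P(outcome | unexposed) = 292/2072 = 0.14093
PN = (p₁ − p₀)/p₁ = (0.41805 − 0.14093) / 0.41805 ≈ 0.66290.
Attributable cases ≈ PN × (exposed cases) = 0.66290 × 528 ≈ 350.01.

about 350 cases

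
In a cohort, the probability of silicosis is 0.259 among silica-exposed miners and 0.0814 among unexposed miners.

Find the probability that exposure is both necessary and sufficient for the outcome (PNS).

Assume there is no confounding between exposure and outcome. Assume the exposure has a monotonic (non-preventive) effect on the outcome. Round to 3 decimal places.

Let p₁ = 0.259, p₀ = 0.0814.
Under exogeneity and monotonicity, PNS = p₁ − p₀.
PNS = 0.259 − 0.0814 = 0.1776

PNS ≈ 0.178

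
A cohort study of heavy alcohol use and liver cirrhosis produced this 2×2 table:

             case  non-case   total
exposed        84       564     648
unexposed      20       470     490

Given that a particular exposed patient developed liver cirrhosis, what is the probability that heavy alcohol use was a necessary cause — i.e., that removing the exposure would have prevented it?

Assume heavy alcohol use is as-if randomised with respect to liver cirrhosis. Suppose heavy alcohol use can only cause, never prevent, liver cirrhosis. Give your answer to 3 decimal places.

p₁ = P(outcome | exposed) = 84/648 = 0.12963
p₀ = P(outcome | unexposed) = 20/490 = 0.040816
Under exogeneity and monotonicity, PN = (p₁ − p₀)/p₁.
PN = (0.12963 − 0.040816) / 0.12963 ≈ 0.6851

PN ≈ 0.685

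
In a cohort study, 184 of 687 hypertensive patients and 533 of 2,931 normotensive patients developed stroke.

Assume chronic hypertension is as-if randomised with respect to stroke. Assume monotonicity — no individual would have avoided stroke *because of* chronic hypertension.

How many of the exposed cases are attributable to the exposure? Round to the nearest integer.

p₁ = P(outcome | exposed) = 184/687 = 0.26783
p₀ = P(outcome | unexposed) = 533/2931 = 0.18185
PN = (p₁ − p₀)/p₁ = (0.26783 − 0.18185) / 0.26783 ≈ 0.32103.
Attributable cases ≈ PN × (exposed cases) = 0.32103 × 184 ≈ 59.07.

about 59 cases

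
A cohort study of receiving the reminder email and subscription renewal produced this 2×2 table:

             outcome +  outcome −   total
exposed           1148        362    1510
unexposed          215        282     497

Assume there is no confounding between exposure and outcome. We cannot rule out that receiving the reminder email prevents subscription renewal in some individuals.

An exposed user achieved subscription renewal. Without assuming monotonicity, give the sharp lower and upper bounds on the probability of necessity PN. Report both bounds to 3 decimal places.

p₁ = P(outcome | exposed) = 1148/1510 = 0.76026
p₀ = P(outcome | unexposed) = 215/497 = 0.4326
Under exogeneity alone the bounds on PN are max{0,(p₁−p₀)/p₁} ≤ PN ≤ min{1,(1−p₀)/p₁}.
  lower = (p₁ − p₀)/p₁ = 0.32767 / 0.76026 ≈ 0.4310
  upper = min{1, (1 − p₀)/p₁} = 0.5674 / 0.76026 ≈ 0.7463

0.431 ≤ PN ≤ 0.746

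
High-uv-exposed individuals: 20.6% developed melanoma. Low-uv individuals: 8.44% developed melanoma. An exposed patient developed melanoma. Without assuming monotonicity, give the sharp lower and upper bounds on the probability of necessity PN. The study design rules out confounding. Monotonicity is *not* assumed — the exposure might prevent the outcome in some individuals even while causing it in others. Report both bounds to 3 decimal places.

p₁ = 0.206, p₀ = 0.0844.
Under exogeneity alone the bounds on PN are max{0,(p₁−p₀)/p₁} ≤ PN ≤ min{1,(1−p₀)/p₁}.
  lower = (p₁ − p₀)/p₁ = 0.1216 / 0.206 ≈ 0.5903
  upper = min{1, (1 − p₀)/p₁} = 0.9156 / 0.206 ≈ 4.4447 → capped at 1

0.590 ≤ PN ≤ 1.000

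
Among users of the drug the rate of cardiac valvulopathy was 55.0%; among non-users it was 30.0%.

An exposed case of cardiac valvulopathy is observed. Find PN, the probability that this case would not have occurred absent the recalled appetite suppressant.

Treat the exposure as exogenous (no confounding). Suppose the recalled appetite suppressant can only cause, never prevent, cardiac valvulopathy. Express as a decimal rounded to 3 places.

PN ≈ 0.455

p₁ = 0.55, p₀ = 0.3.
Under exogeneity and monotonicity, PN = (p₁ − p₀) / p₁.
PN = (0.55 − 0.3) / 0.55 = 0.25 / 0.55 ≈ 0.4545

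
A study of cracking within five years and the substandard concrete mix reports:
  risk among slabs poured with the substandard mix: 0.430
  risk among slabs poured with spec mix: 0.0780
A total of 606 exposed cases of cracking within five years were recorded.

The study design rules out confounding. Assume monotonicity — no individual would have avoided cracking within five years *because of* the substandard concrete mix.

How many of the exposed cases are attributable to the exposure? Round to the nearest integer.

Let p₁ = 0.43, p₀ = 0.078.
PN = (p₁ − p₀)/p₁ = (0.43 − 0.078) / 0.43 ≈ 0.81860.
Attributable cases ≈ PN × (exposed cases) = 0.81860 × 606 ≈ 496.07.

about 496 cases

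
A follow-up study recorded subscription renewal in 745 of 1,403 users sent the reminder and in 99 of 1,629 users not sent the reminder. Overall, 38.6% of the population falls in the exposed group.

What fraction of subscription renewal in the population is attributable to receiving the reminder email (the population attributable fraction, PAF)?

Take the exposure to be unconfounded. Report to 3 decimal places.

PAF ≈ 0.749

p₁ = P(outcome | exposed) = 745/1403 = 0.531
p₀ = P(outcome | unexposed) = 99/1629 = 0.060773
Overall risk P(Y=1) = π·p₁ + (1−π)·p₀ = 0.386×0.531 + 0.614×0.060773 = 0.24228.
Under exogeneity, PAF = [P(Y=1) − p₀] / P(Y=1).
PAF = (0.24228 − 0.060773) / 0.24228 ≈ 0.7492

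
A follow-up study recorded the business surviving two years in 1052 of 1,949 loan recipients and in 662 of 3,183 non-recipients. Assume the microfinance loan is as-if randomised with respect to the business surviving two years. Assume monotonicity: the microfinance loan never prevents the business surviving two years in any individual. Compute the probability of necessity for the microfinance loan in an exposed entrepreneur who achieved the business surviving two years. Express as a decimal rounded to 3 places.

PN ≈ 0.615

p₁ = P(outcome | exposed) = 1052/1949 = 0.53976
p₀ = P(outcome | unexposed) = 662/3183 = 0.20798
Under exogeneity and monotonicity, PN = (p₁ − p₀) / p₁.
PN = (0.53976 − 0.20798) / 0.53976 = 0.33178 / 0.53976 ≈ 0.6147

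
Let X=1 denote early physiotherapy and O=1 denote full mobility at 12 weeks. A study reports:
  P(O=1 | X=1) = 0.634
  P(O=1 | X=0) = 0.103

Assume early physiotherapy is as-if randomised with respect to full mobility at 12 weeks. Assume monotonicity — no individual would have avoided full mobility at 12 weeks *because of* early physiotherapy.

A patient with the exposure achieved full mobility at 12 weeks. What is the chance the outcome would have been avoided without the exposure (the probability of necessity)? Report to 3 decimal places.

Let p₁ = 0.634, p₀ = 0.103.
Under exogeneity and monotonicity, PN = (p₁ − p₀) / p₁.
PN = (0.634 − 0.103) / 0.634 = 0.531 / 0.634 ≈ 0.8375

PN ≈ 0.838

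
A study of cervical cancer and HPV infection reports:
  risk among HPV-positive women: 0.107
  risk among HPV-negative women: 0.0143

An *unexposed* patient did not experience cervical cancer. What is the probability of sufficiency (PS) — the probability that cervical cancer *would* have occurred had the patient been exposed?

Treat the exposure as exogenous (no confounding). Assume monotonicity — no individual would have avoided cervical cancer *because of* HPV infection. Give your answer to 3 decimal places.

PS ≈ 0.094

Let p₁ = 0.107, p₀ = 0.0143.
Under exogeneity and monotonicity, PS = (p₁ − p₀) / (1 − p₀).
PS = (0.107 − 0.0143) / (1 − 0.0143) = 0.0927 / 0.9857 ≈ 0.0940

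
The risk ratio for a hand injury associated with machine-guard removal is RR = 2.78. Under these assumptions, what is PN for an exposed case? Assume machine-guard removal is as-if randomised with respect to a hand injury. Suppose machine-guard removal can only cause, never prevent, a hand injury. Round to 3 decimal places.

PN ≈ 0.640

Under exogeneity and monotonicity, PN = (RR − 1) / RR = 1 − 1/RR.
PN = (2.78 − 1) / 2.78 = 1.78 / 2.78 ≈ 0.6403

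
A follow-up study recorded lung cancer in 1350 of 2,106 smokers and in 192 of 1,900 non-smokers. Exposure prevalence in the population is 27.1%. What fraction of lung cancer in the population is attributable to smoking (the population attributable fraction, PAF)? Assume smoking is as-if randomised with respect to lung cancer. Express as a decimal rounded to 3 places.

p₁ = P(outcome | exposed) = 1350/2106 = 0.64103
p₀ = P(outcome | unexposed) = 192/1900 = 0.10105
Overall risk P(Y=1) = π·p₁ + (1−π)·p₀ = 0.271×0.64103 + 0.729×0.10105 = 0.24739.
Under exogeneity, PAF = [P(Y=1) − p₀] / P(Y=1).
PAF = (0.24739 − 0.10105) / 0.24739 ≈ 0.5915

PAF ≈ 0.592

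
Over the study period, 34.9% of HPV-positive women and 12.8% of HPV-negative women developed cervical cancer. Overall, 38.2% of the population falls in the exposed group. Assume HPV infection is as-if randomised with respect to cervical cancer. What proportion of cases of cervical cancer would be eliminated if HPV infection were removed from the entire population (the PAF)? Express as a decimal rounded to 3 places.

p₁ = 0.349, p₀ = 0.128.
Overall risk P(Y=1) = π·p₁ + (1−π)·p₀ = 0.382×0.349 + 0.618×0.128 = 0.21242.
Under exogeneity, PAF = [P(Y=1) − p₀] / P(Y=1).
PAF = (0.21242 − 0.128) / 0.21242 ≈ 0.3974

PAF ≈ 0.397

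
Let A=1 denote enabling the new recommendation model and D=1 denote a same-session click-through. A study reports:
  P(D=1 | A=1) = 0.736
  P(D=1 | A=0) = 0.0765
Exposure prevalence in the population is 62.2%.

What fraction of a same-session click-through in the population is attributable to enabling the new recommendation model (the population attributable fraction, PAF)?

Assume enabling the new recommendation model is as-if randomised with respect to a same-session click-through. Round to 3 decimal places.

Let p₁ = 0.736, p₀ = 0.0765.
Overall risk P(Y=1) = π·p₁ + (1−π)·p₀ = 0.622×0.736 + 0.378×0.0765 = 0.48671.
Under exogeneity, PAF = [P(Y=1) − p₀] / P(Y=1).
PAF = (0.48671 − 0.0765) / 0.48671 ≈ 0.8428

PAF ≈ 0.843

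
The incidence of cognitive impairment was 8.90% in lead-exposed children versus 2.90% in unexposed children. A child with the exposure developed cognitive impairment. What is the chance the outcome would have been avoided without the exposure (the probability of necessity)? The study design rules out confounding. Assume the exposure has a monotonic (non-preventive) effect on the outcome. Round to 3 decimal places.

PN ≈ 0.674

p₁ = 0.089, p₀ = 0.029.
Under exogeneity and monotonicity, PN = (p₁ − p₀) / p₁.
PN = (0.089 − 0.029) / 0.089 = 0.06 / 0.089 ≈ 0.6742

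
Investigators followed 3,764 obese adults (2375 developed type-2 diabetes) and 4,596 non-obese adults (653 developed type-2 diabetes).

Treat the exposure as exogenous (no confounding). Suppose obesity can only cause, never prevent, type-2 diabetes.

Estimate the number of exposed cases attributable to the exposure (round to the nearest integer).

p₁ = P(outcome | exposed) = 2375/3764 = 0.63098
p₀ = P(outcome | unexposed) = 653/4596 = 0.14208
PN = (p₁ − p₀)/p₁ = (0.63098 − 0.14208) / 0.63098 ≈ 0.77483.
Attributable cases ≈ PN × (exposed cases) = 0.77483 × 2375 ≈ 1840.21.

about 1840 cases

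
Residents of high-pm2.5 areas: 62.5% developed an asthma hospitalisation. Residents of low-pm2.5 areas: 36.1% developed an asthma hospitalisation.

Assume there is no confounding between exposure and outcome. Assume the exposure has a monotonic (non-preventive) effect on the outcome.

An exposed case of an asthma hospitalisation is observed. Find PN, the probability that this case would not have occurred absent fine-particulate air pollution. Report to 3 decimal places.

PN ≈ 0.422

p₁ = 0.625, p₀ = 0.361.
Under exogeneity and monotonicity, PN = (p₁ − p₀) / p₁.
PN = (0.625 − 0.361) / 0.625 = 0.264 / 0.625 ≈ 0.4224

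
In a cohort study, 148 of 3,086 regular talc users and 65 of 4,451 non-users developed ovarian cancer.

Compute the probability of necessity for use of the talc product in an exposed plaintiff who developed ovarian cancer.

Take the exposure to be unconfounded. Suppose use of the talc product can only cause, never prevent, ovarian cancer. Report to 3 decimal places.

PN ≈ 0.695

p₁ = P(outcome | exposed) = 148/3086 = 0.047959
p₀ = P(outcome | unexposed) = 65/4451 = 0.014603
Under exogeneity and monotonicity, PN = (p₁ − p₀) / p₁.
PN = (0.047959 − 0.014603) / 0.047959 = 0.033355 / 0.047959 ≈ 0.6955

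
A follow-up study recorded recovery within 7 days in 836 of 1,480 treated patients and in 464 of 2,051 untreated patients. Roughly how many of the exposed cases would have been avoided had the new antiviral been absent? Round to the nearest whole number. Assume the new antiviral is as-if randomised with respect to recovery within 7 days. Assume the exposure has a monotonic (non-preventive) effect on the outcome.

p₁ = P(outcome | exposed) = 836/1480 = 0.56486
p₀ = P(outcome | unexposed) = 464/2051 = 0.22623
PN = (p₁ − p₀)/p₁ = (0.56486 − 0.22623) / 0.56486 ≈ 0.59950.
Attributable cases ≈ PN × (exposed cases) = 0.59950 × 836 ≈ 501.18.

about 501 cases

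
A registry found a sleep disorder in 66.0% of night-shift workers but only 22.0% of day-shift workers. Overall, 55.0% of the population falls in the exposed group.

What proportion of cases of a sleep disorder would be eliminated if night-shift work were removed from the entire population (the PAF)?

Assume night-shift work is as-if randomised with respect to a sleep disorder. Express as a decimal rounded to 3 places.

PAF ≈ 0.524

p₁ = 0.66, p₀ = 0.22.
Overall risk P(Y=1) = π·p₁ + (1−π)·p₀ = 0.55×0.66 + 0.45×0.22 = 0.462.
Under exogeneity, PAF = [P(Y=1) − p₀] / P(Y=1).
PAF = (0.462 − 0.22) / 0.462 ≈ 0.5238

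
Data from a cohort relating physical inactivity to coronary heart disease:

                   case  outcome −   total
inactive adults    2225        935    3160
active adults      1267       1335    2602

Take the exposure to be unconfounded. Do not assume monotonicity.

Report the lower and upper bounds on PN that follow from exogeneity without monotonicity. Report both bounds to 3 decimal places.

0.308 ≤ PN ≤ 0.729

p₁ = P(outcome | exposed) = 2225/3160 = 0.70411
p₀ = P(outcome | unexposed) = 1267/2602 = 0.48693
Under exogeneity alone the bounds on PN are max{0,(p₁−p₀)/p₁} ≤ PN ≤ min{1,(1−p₀)/p₁}.
  lower = (p₁ − p₀)/p₁ = 0.21718 / 0.70411 ≈ 0.3084
  upper = min{1, (1 − p₀)/p₁} = 0.51307 / 0.70411 ≈ 0.7287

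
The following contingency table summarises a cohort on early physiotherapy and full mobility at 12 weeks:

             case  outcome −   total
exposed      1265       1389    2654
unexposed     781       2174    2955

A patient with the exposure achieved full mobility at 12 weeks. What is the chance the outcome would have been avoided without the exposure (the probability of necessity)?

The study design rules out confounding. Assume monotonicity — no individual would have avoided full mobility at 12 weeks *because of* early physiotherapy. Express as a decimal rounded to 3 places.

PN ≈ 0.445

p₁ = P(outcome | exposed) = 1265/2654 = 0.47664
p₀ = P(outcome | unexposed) = 781/2955 = 0.2643
Under exogeneity and monotonicity, PN = (p₁ − p₀)/p₁.
PN = (0.47664 − 0.2643) / 0.47664 ≈ 0.4455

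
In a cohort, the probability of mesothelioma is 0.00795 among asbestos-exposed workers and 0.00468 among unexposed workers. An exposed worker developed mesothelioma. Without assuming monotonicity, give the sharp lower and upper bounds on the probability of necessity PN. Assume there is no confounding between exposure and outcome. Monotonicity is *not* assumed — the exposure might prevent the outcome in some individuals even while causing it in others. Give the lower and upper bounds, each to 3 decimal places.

Let p₁ = 0.00795, p₀ = 0.00468.
Under exogeneity alone the bounds on PN are max{0,(p₁−p₀)/p₁} ≤ PN ≤ min{1,(1−p₀)/p₁}.
  lower = (p₁ − p₀)/p₁ = 0.00327 / 0.00795 ≈ 0.4113
  upper = min{1, (1 − p₀)/p₁} = 0.99532 / 0.00795 ≈ 125.1975 → capped at 1

0.411 ≤ PN ≤ 1.000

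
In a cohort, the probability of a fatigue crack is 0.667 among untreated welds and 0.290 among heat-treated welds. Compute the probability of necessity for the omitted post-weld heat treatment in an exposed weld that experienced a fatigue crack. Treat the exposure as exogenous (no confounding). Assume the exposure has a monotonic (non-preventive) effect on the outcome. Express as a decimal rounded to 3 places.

PN ≈ 0.565

Let p₁ = 0.667, p₀ = 0.29.
Under exogeneity and monotonicity, PN = (p₁ − p₀) / p₁.
PN = (0.667 − 0.29) / 0.667 = 0.377 / 0.667 ≈ 0.5652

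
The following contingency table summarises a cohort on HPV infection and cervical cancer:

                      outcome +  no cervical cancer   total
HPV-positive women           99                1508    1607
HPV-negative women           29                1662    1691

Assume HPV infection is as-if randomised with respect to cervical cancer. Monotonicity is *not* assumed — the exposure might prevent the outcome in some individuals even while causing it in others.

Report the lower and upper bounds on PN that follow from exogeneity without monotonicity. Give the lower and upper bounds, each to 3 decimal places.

0.722 ≤ PN ≤ 1.000

p₁ = P(outcome | exposed) = 99/1607 = 0.061605
p₀ = P(outcome | unexposed) = 29/1691 = 0.01715
Under exogeneity alone the bounds on PN are max{0,(p₁−p₀)/p₁} ≤ PN ≤ min{1,(1−p₀)/p₁}.
  lower = (p₁ − p₀)/p₁ = 0.044456 / 0.061605 ≈ 0.7216
  upper = min{1, (1 − p₀)/p₁} = 0.98285 / 0.061605 ≈ 15.9539 → capped at 1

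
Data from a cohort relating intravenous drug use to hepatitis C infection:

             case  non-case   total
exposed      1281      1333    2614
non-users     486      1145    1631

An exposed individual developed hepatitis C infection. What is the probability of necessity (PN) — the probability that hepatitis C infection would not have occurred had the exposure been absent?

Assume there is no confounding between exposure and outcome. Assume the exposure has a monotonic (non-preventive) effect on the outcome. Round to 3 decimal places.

PN ≈ 0.392

p₁ = P(outcome | exposed) = 1281/2614 = 0.49005
p₀ = P(outcome | unexposed) = 486/1631 = 0.29798
Under exogeneity and monotonicity, PN = (p₁ − p₀)/p₁.
PN = (0.49005 − 0.29798) / 0.49005 ≈ 0.3920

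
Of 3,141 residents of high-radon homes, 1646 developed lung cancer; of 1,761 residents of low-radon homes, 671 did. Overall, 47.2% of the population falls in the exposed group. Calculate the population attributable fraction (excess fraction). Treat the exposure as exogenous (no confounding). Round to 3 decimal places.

PAF ≈ 0.150

p₁ = P(outcome | exposed) = 1646/3141 = 0.52404
p₀ = P(outcome | unexposed) = 671/1761 = 0.38103
Overall risk P(Y=1) = π·p₁ + (1−π)·p₀ = 0.472×0.52404 + 0.528×0.38103 = 0.44853.
Under exogeneity, PAF = [P(Y=1) − p₀] / P(Y=1).
PAF = (0.44853 − 0.38103) / 0.44853 ≈ 0.1505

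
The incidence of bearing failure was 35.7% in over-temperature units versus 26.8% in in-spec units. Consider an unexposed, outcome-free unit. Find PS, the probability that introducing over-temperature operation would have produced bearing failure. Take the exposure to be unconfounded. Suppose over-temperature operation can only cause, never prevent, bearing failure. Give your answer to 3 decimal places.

p₁ = 0.357, p₀ = 0.268.
Under exogeneity and monotonicity, PS = (p₁ − p₀) / (1 − p₀).
PS = (0.357 − 0.268) / (1 − 0.268) = 0.089 / 0.732 ≈ 0.1216

PS ≈ 0.122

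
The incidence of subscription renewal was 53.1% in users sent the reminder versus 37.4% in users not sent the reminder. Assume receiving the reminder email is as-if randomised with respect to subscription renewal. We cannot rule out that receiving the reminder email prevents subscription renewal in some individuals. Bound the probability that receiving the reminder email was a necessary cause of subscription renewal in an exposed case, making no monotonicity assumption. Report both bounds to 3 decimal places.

0.296 ≤ PN ≤ 1.000

p₁ = 0.531, p₀ = 0.374.
Under exogeneity alone the bounds on PN are max{0,(p₁−p₀)/p₁} ≤ PN ≤ min{1,(1−p₀)/p₁}.
  lower = (p₁ − p₀)/p₁ = 0.157 / 0.531 ≈ 0.2957
  upper = min{1, (1 − p₀)/p₁} = 0.626 / 0.531 ≈ 1.1789 → capped at 1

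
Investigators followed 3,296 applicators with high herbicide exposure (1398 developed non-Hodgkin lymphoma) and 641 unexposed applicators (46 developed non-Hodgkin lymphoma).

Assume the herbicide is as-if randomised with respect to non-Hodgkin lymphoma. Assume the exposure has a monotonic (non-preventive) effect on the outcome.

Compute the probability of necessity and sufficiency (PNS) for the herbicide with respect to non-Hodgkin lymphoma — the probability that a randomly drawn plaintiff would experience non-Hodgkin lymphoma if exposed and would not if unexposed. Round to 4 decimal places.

p₁ = P(outcome | exposed) = 1398/3296 = 0.42415
p₀ = P(outcome | unexposed) = 46/641 = 0.071763
Under exogeneity and monotonicity, PNS = p₁ − p₀.
PNS = 0.42415 − 0.071763 = 0.35239

PNS ≈ 0.3524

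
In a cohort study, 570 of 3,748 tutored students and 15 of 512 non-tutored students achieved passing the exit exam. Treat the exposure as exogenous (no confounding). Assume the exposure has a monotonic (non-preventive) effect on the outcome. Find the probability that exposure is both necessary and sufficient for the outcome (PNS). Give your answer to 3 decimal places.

PNS ≈ 0.123

p₁ = P(outcome | exposed) = 570/3748 = 0.15208
p₀ = P(outcome | unexposed) = 15/512 = 0.029297
Under exogeneity and monotonicity, PNS = p₁ − p₀.
PNS = 0.15208 − 0.029297 = 0.12278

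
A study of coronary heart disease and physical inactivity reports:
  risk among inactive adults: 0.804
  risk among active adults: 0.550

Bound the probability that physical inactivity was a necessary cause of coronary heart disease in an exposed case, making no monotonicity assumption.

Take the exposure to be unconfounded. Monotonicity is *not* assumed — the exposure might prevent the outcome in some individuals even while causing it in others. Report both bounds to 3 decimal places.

Let p₁ = 0.804, p₀ = 0.55.
Under exogeneity alone the bounds on PN are max{0,(p₁−p₀)/p₁} ≤ PN ≤ min{1,(1−p₀)/p₁}.
  lower = (p₁ − p₀)/p₁ = 0.254 / 0.804 ≈ 0.3159
  upper = min{1, (1 − p₀)/p₁} = 0.45 / 0.804 ≈ 0.5597

0.316 ≤ PN ≤ 0.560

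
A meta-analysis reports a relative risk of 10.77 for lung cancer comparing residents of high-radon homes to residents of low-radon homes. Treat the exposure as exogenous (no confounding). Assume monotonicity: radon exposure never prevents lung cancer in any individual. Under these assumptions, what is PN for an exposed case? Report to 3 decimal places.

PN ≈ 0.907

Under exogeneity and monotonicity, PN = (RR − 1) / RR = 1 − 1/RR.
PN = (10.77 − 1) / 10.77 = 9.77 / 10.77 ≈ 0.9071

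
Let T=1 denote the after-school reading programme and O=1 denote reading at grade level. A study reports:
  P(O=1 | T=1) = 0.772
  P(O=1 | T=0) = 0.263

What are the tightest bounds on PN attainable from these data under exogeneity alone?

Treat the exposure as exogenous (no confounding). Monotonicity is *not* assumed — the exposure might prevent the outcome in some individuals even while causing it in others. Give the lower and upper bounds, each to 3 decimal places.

0.659 ≤ PN ≤ 0.955

Let p₁ = 0.772, p₀ = 0.263.
Under exogeneity alone the bounds on PN are max{0,(p₁−p₀)/p₁} ≤ PN ≤ min{1,(1−p₀)/p₁}.
  lower = (p₁ − p₀)/p₁ = 0.509 / 0.772 ≈ 0.6593
  upper = min{1, (1 − p₀)/p₁} = 0.737 / 0.772 ≈ 0.9547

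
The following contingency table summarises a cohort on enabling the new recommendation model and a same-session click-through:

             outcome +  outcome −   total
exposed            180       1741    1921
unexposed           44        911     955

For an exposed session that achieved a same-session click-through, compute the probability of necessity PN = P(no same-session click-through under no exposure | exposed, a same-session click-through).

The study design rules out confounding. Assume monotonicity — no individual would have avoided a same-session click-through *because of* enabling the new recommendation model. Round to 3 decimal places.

p₁ = P(outcome | exposed) = 180/1921 = 0.093701
p₀ = P(outcome | unexposed) = 44/955 = 0.046073
Under exogeneity and monotonicity, PN = (p₁ − p₀)/p₁.
PN = (0.093701 − 0.046073) / 0.093701 ≈ 0.5083

PN ≈ 0.508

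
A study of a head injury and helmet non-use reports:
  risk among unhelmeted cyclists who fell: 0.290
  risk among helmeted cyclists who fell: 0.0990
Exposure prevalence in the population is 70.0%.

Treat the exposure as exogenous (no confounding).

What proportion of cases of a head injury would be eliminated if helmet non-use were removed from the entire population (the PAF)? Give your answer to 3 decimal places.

Let p₁ = 0.29, p₀ = 0.099.
Overall risk P(Y=1) = π·p₁ + (1−π)·p₀ = 0.7×0.29 + 0.3×0.099 = 0.2327.
Under exogeneity, PAF = [P(Y=1) − p₀] / P(Y=1).
PAF = (0.2327 − 0.099) / 0.2327 ≈ 0.5746

PAF ≈ 0.575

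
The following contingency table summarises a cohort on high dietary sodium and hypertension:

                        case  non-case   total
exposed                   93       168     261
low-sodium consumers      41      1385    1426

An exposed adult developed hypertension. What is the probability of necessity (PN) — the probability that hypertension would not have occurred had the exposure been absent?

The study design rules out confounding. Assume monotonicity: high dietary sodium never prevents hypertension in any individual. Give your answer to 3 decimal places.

PN ≈ 0.919

p₁ = P(outcome | exposed) = 93/261 = 0.35632
p₀ = P(outcome | unexposed) = 41/1426 = 0.028752
Under exogeneity and monotonicity, PN = (p₁ − p₀) / p₁.
PN = (0.35632 − 0.028752) / 0.35632 = 0.32757 / 0.35632 ≈ 0.9193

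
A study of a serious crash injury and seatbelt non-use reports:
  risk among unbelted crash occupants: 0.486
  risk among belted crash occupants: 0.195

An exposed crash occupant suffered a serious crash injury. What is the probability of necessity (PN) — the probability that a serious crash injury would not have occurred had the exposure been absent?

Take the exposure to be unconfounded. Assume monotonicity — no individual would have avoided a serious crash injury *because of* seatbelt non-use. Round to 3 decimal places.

PN ≈ 0.599

Let p₁ = 0.486, p₀ = 0.195.
Under exogeneity and monotonicity, PN = (p₁ − p₀) / p₁.
PN = (0.486 − 0.195) / 0.486 = 0.291 / 0.486 ≈ 0.5988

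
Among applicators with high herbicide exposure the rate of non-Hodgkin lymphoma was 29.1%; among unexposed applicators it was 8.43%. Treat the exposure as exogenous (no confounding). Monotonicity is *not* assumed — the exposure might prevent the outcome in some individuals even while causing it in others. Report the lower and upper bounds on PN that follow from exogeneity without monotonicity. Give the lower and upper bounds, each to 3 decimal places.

0.710 ≤ PN ≤ 1.000

p₁ = 0.291, p₀ = 0.0843.
Under exogeneity alone the bounds on PN are max{0,(p₁−p₀)/p₁} ≤ PN ≤ min{1,(1−p₀)/p₁}.
  lower = (p₁ − p₀)/p₁ = 0.2067 / 0.291 ≈ 0.7103
  upper = min{1, (1 − p₀)/p₁} = 0.9157 / 0.291 ≈ 3.1467 → capped at 1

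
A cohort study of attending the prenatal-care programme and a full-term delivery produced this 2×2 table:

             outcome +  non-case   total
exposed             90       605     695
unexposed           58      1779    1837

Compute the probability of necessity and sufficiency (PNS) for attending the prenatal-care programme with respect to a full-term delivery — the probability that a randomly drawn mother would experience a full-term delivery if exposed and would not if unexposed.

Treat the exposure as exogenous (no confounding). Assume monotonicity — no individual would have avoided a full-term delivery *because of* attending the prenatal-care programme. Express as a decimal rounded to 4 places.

p₁ = P(outcome | exposed) = 90/695 = 0.1295
p₀ = P(outcome | unexposed) = 58/1837 = 0.031573
Under exogeneity and monotonicity, PNS = p₁ − p₀.
PNS = 0.1295 − 0.031573 = 0.097923

PNS ≈ 0.0979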